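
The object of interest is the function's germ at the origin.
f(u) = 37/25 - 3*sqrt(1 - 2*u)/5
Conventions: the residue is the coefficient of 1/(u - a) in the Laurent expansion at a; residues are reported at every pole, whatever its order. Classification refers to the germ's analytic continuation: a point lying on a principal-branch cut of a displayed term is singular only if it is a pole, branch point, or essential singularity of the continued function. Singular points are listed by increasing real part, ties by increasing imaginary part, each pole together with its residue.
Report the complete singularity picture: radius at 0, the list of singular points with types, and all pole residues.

Branch term (-3/5)*sqrt(1 - u/(1/2)): its argument vanishes at u = 1/2, a square-root branch point, modulus 1/2.
The radius of convergence is the smallest modulus among the singular points: 1/2.

Radius of convergence at 0: 1/2.
At 1/2: an algebraic (square-root) branch point.


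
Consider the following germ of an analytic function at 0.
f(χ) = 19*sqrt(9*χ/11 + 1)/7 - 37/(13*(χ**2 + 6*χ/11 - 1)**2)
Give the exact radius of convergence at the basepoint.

The radius of convergence is -3/11 + (1/11)*sqrt(130).

Denominator factor (χ**2 + 6*χ/11 - 1)^2: discriminant 520/121, real irrational roots -3/11 + (1/11)*sqrt(130) and -3/11 - (1/11)*sqrt(130); poles of order 2, moduli -3/11 + (1/11)*sqrt(130) and 3/11 + (1/11)*sqrt(130).
Branch term (19/7)*sqrt(1 - χ/(-11/9)): its argument vanishes at χ = -11/9, a square-root branch point, modulus 11/9.
The radius of convergence is the smallest modulus among the singular points: -3/11 + (1/11)*sqrt(130).


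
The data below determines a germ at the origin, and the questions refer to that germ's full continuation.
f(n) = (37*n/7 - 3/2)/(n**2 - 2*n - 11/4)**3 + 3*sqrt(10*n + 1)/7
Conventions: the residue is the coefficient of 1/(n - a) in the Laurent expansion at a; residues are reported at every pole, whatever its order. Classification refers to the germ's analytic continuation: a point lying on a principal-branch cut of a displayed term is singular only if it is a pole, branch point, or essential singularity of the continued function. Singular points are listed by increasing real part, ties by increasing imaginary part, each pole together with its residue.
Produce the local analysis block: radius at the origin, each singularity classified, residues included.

Denominator factor (n**2 - 2*n - 11/4)^3: discriminant 15, real irrational roots 1 + (1/2)*sqrt(15) and 1 - (1/2)*sqrt(15); poles of order 3, moduli 1 + (1/2)*sqrt(15) and -1 + (1/2)*sqrt(15).
Branch term (3/7)*sqrt(1 - n/(-1/10)): its argument vanishes at n = -1/10, a square-root branch point, modulus 1/10.
The radius of convergence is the smallest modulus among the singular points: 1/10.
The branch term is analytic at 1 - (1/2)*sqrt(15) and contributes nothing to the residue; only the rational part matters.
The factor n**2 - 2*n - 11/4 splits as (n - a)(n - a') with a = 1 - (1/2)*sqrt(15), a' = 1 + (1/2)*sqrt(15). At the order-3 pole a set g(n) = (n - a)^3*(rational part) = [37*n/7 - 3/2] / (n - a')^3.
Order-3 pole: residue = g''(a)/2; g''(1 - (1/2)*sqrt(15)) = -(106/7875)*sqrt(15), so the residue is -(53/7875)*sqrt(15).
The branch term is analytic at 1 + (1/2)*sqrt(15) and contributes nothing to the residue; only the rational part matters.
The factor n**2 - 2*n - 11/4 splits as (n - a)(n - a') with a = 1 + (1/2)*sqrt(15), a' = 1 - (1/2)*sqrt(15). At the order-3 pole a set g(n) = (n - a)^3*(rational part) = [37*n/7 - 3/2] / (n - a')^3.
Order-3 pole: residue = g''(a)/2; g''(1 + (1/2)*sqrt(15)) = (106/7875)*sqrt(15), so the residue is (53/7875)*sqrt(15).
List the singular points by increasing real part (a conjugate pair: the negative imaginary part first).

Radius of convergence at 0: 1/10.
At 1 - (1/2)*sqrt(15): a pole of order 3; residue -(53/7875)*sqrt(15).
At -1/10: an algebraic (square-root) branch point.
At 1 + (1/2)*sqrt(15): a pole of order 3; residue (53/7875)*sqrt(15).


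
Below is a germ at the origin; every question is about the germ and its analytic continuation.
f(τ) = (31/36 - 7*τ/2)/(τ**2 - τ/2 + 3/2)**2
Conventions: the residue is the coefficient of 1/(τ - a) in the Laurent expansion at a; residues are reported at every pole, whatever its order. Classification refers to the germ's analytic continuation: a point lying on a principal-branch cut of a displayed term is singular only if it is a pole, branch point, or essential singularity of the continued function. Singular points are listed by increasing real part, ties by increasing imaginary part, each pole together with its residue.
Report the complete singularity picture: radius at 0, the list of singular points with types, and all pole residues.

Denominator factor (τ**2 - τ/2 + 3/2)^2: discriminant -23/4, complex-conjugate roots (1/4) + ((1/4)*sqrt(23))*i and (1/4) - ((1/4)*sqrt(23))*i; poles of order 2, moduli (1/2)*sqrt(6) and (1/2)*sqrt(6).
The radius of convergence is the smallest modulus among the singular points: (1/2)*sqrt(6).
The factor τ**2 - τ/2 + 3/2 splits as (τ - a)(τ - a') with a = (1/4) - ((1/4)*sqrt(23))*i, a' = (1/4) + ((1/4)*sqrt(23))*i. At the order-2 pole a set g(τ) = (τ - a)^2*f(τ) = [31/36 - 7*τ/2] / (τ - a')^2.
Order-2 pole: residue = g'(a); g'((1/4) - ((1/4)*sqrt(23))*i) = -((2/4761)*sqrt(23))*i, so the residue is -((2/4761)*sqrt(23))*i.
The factor τ**2 - τ/2 + 3/2 splits as (τ - a)(τ - a') with a = (1/4) + ((1/4)*sqrt(23))*i, a' = (1/4) - ((1/4)*sqrt(23))*i. At the order-2 pole a set g(τ) = (τ - a)^2*f(τ) = [31/36 - 7*τ/2] / (τ - a')^2.
Order-2 pole: residue = g'(a); g'((1/4) + ((1/4)*sqrt(23))*i) = ((2/4761)*sqrt(23))*i, so the residue is ((2/4761)*sqrt(23))*i.
List the singular points by increasing real part (a conjugate pair: the negative imaginary part first).

Radius of convergence at 0: (1/2)*sqrt(6).
At (1/4) - ((1/4)*sqrt(23))*i: a pole of order 2; residue -((2/4761)*sqrt(23))*i.
At (1/4) + ((1/4)*sqrt(23))*i: a pole of order 2; residue ((2/4761)*sqrt(23))*i.


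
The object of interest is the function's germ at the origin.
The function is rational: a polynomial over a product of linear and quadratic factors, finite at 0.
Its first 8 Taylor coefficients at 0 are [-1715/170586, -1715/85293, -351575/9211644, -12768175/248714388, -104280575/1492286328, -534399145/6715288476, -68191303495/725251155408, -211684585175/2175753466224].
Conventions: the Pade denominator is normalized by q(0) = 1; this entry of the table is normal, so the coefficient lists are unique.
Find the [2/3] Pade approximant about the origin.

Taylor coefficients needed (read off): a_0 = -1715/170586, a_1 = -1715/85293, a_2 = -351575/9211644, a_3 = -12768175/248714388, a_4 = -104280575/1492286328, a_5 = -534399145/6715288476.
Write the denominator as Q(v) = 1 + q1*v + q2*v^2 + q3*v^3. Requiring Q*f - P = O(v^6) with deg P <= 2 kills the coefficients of v^3..v^5 in Q*f:
  v^3: a_3 + q1*a_2 + q2*a_1 + q3*a_0 = 0, i.e. -12768175/248714388 + (-351575/9211644)*q1 + (-1715/85293)*q2 + (-1715/170586)*q3 = 0.
  v^4: a_4 + q1*a_3 + q2*a_2 + q3*a_1 = 0, i.e. -104280575/1492286328 + (-12768175/248714388)*q1 + (-351575/9211644)*q2 + (-1715/85293)*q3 = 0.
  v^5: a_5 + q1*a_4 + q2*a_3 + q3*a_2 = 0, i.e. -534399145/6715288476 + (-104280575/1492286328)*q1 + (-12768175/248714388)*q2 + (-351575/9211644)*q3 = 0.
Solving this linear system: q1 = -375713/303360, q2 = -489515/546048, q3 = 518203/373248.
The numerator is Q*f truncated at degree 2: P0 = a_0 = -1715/170586; P1 = a_1 + q1*a_0 = -79235401/10349793792; P2 = a_2 + q1*a_1 + q2*a_0 = -131985371/31049381376.

The Pade approximant has numerator coefficients [-1715/170586, -79235401/10349793792, -131985371/31049381376]; denominator coefficients [1, -375713/303360, -489515/546048, 518203/373248].


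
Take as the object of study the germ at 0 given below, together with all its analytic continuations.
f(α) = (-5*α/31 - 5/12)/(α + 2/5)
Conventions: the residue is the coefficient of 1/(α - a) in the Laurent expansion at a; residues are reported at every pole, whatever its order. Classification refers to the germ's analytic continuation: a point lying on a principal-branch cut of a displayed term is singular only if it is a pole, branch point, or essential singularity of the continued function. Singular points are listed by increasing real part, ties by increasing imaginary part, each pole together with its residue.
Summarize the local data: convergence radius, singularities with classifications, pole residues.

Denominator factor (α + 2/5): pole of order 1 at -2/5, modulus 2/5.
The radius of convergence is the smallest modulus among the singular points: 2/5.
At the order-1 pole -2/5 set g(α) = (α - (-2/5))*f(α) = -5*α/31 - 5/12.
Simple pole: residue = g(a) at a = -2/5, which is -131/372.

Radius of convergence at 0: 2/5.
At -2/5: a pole of order 1; residue -131/372.


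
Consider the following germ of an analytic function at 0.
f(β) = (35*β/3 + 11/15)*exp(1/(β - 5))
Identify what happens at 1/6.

There is no denominator, hence no pole anywhere.
The essential point of exp(1/(β - (5))) is 5, not 1/6.
So the germ continues analytically to 1/6.

The point is a regular point.


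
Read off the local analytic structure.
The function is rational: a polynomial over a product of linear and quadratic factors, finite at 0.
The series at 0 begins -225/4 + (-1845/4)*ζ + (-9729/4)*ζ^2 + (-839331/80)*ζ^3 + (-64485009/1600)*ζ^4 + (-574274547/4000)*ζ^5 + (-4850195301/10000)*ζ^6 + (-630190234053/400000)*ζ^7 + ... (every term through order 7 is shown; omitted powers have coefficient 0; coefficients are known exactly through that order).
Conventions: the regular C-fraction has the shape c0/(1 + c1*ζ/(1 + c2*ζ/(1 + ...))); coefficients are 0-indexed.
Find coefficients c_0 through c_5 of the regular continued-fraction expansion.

The regular C-fraction coefficients are [-225/4, -41/5, 120/41, -6805/3936, 74005/130656, -592950/491321].

Taylor coefficients (read off): a_0 = -225/4, a_1 = -1845/4, a_2 = -9729/4, a_3 = -839331/80, a_4 = -64485009/1600, a_5 = -574274547/4000.
c0 = a_0 = -225/4. Peel one level at a time: if S = 1 + c*ζ/S' with S'(0) = 1, then c is the ζ-coefficient of S and S' = c*ζ/(S - 1).
S_1 = c0/f = 1 + (-41/5)*ζ + (24)*ζ^2 + ...; c1 = -41/5.
S_2 = c1*ζ/(S_1 - 1) = 1 + (120/41)*ζ + (34025/6724)*ζ^2 + ...; c2 = 120/41.
S_3 = c2*ζ/(S_2 - 1) = 1 + (-6805/3936)*ζ + (9025/9216)*ζ^2 + ...; c3 = -6805/3936.
S_4 = c3*ζ/(S_3 - 1) = 1 + (74005/130656)*ζ + (20259125/29637136)*ζ^2 + ...; c4 = 74005/130656.
S_5 = c4*ζ/(S_4 - 1) = 1 + (-592950/491321)*ζ + ...; c5 = -592950/491321.


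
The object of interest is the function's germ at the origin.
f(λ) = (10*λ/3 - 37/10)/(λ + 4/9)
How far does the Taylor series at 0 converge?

Denominator factor (λ + 4/9): pole of order 1 at -4/9, modulus 4/9.
The radius of convergence is the smallest modulus among the singular points: 4/9.

The radius of convergence is 4/9.


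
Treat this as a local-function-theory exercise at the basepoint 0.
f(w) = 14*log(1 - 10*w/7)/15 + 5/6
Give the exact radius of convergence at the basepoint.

Branch term (14/15)*log(1 - w/(7/10)): its argument vanishes at w = 7/10, a logarithmic branch point, modulus 7/10.
The radius of convergence is the smallest modulus among the singular points: 7/10.

The radius of convergence is 7/10.


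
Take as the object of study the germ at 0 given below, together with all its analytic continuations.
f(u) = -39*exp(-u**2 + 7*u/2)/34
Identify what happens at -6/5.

The point is a regular point.

There is no denominator, hence no pole anywhere.
The factor exp(-u**2 + 7*u/2) is entire.
So the germ continues analytically to -6/5.


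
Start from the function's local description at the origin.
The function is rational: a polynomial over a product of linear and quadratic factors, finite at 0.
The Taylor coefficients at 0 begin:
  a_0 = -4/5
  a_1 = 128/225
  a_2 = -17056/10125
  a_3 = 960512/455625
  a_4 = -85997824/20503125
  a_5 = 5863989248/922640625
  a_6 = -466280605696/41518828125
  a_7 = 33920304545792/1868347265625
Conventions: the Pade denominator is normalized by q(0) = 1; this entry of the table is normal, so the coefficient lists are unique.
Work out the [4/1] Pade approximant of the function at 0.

The Pade approximant has numerator coefficients [-4/5, -1080576/1679645, -1381536/1679645, -746496/1679645, -1679616/1679645]; denominator coefficients [1, 22906208/15116805].

Taylor coefficients needed (read off): a_0 = -4/5, a_1 = 128/225, a_2 = -17056/10125, a_3 = 960512/455625, a_4 = -85997824/20503125, a_5 = 5863989248/922640625.
Write the denominator as Q(ν) = 1 + q1*ν. Requiring Q*f - P = O(ν^6) with deg P <= 4 kills the coefficients of ν^5..ν^5 in Q*f:
  ν^5: a_5 + q1*a_4 = 0, i.e. 5863989248/922640625 + (-85997824/20503125)*q1 = 0.
Solving this linear system: q1 = 22906208/15116805.
The numerator is Q*f truncated at degree 4: P0 = a_0 = -4/5; P1 = a_1 + q1*a_0 = -1080576/1679645; P2 = a_2 + q1*a_1 = -1381536/1679645; P3 = a_3 + q1*a_2 = -746496/1679645; P4 = a_4 + q1*a_3 = -1679616/1679645.


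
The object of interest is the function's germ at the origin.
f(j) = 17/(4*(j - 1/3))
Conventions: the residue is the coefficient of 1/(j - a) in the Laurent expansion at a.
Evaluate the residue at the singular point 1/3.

The residue is 17/4.

At the order-1 pole 1/3 set g(j) = (j - (1/3))*f(j) = 17/4.
Simple pole: residue = g(a) at a = 1/3, which is 17/4.


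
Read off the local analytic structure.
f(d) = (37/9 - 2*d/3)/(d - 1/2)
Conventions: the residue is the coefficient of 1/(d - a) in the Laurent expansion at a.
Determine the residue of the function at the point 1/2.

At the order-1 pole 1/2 set g(d) = (d - (1/2))*f(d) = 37/9 - 2*d/3.
Simple pole: residue = g(a) at a = 1/2, which is 34/9.

The residue is 34/9.


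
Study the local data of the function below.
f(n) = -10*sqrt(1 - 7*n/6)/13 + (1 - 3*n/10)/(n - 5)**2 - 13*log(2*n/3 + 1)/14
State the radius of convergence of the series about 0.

The radius of convergence is 6/7.

Denominator factor (n - 5)^2: pole of order 2 at 5, modulus 5.
Branch term (-13/14)*log(1 - n/(-3/2)): its argument vanishes at n = -3/2, a logarithmic branch point, modulus 3/2.
Branch term (-10/13)*sqrt(1 - n/(6/7)): its argument vanishes at n = 6/7, a square-root branch point, modulus 6/7.
The radius of convergence is the smallest modulus among the singular points: 6/7.


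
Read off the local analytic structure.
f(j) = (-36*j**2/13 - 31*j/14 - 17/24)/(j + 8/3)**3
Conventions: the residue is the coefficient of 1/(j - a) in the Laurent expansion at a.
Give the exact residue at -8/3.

At the order-3 pole -8/3 set g(j) = (j - (-8/3))^3*f(j) = -36*j**2/13 - 31*j/14 - 17/24.
Order-3 pole: residue = g''(a)/2; g''(-8/3) = -72/13, so the residue is -36/13.

The residue is -36/13.


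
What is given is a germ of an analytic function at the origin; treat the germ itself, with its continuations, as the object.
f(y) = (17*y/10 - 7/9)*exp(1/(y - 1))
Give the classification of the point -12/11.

There is no denominator, hence no pole anywhere.
The essential point of exp(1/(y - (1))) is 1, not -12/11.
So the germ continues analytically to -12/11.

The point is a regular point.


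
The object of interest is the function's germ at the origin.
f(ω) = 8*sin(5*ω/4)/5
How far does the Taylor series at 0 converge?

The radius of convergence is infinite.

The factor -sin(5*ω/4) is entire and contributes no finite singular point.
The polynomial part has no poles.
No finite singular points: the Taylor series at 0 converges everywhere.


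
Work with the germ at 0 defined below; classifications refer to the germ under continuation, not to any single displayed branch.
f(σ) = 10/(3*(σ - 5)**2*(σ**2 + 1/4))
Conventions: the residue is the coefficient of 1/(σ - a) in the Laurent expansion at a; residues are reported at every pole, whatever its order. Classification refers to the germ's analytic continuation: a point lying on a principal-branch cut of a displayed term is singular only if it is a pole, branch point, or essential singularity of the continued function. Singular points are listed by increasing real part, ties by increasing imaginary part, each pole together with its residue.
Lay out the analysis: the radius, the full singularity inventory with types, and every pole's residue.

Denominator factor (σ - 5)^2: pole of order 2 at 5, modulus 5.
Denominator factor (σ**2 + 1/4): discriminant -1, complex-conjugate roots (1/2)*i and -(1/2)*i; poles of order 1, moduli 1/2 and 1/2.
The radius of convergence is the smallest modulus among the singular points: 1/2.
The factor σ**2 + 1/4 splits as (σ - a)(σ - a') with a = -(1/2)*i, a' = (1/2)*i. At the order-1 pole a set g(σ) = (σ - a)*f(σ) = [10/(3*(σ - 5)**2)] / (σ - a').
Simple pole: residue = g(a) at a = -(1/2)*i, which is (800/30603) + (1320/10201)*i.
The factor σ**2 + 1/4 splits as (σ - a)(σ - a') with a = (1/2)*i, a' = -(1/2)*i. At the order-1 pole a set g(σ) = (σ - a)*f(σ) = [10/(3*(σ - 5)**2)] / (σ - a').
Simple pole: residue = g(a) at a = (1/2)*i, which is (800/30603) - (1320/10201)*i.
At the order-2 pole 5 set g(σ) = (σ - (5))^2*f(σ) = 10/(3*(σ**2 + 1/4)).
Order-2 pole: residue = g'(a); g'(5) = -1600/30603, so the residue is -1600/30603.
List the singular points by increasing real part (a conjugate pair: the negative imaginary part first).

Radius of convergence at 0: 1/2.
At -(1/2)*i: a pole of order 1; residue (800/30603) + (1320/10201)*i.
At (1/2)*i: a pole of order 1; residue (800/30603) - (1320/10201)*i.
At 5: a pole of order 2; residue -1600/30603.


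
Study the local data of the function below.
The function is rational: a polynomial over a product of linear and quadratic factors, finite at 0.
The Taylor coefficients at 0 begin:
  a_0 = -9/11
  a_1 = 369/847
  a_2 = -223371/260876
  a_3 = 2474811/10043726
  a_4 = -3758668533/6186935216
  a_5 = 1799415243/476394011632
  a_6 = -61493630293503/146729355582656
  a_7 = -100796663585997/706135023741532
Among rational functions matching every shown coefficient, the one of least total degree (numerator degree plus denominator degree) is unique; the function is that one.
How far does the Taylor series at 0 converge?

The radius of convergence is -3/7 + (1/42)*sqrt(3558).

No rational of total degree below 4 reproduces all 8 coefficients; solving the [0/4] Pade equations on them gives f(β) = 6/((β + 2)**2*(β**2 + 6*β/7 - 11/6)), whose expansion matches every shown term.
Denominator factor (β**2 + 6*β/7 - 11/6): discriminant 1186/147, real irrational roots -3/7 + (1/42)*sqrt(3558) and -3/7 - (1/42)*sqrt(3558); poles of order 1, moduli -3/7 + (1/42)*sqrt(3558) and 3/7 + (1/42)*sqrt(3558).
Denominator factor (β + 2)^2: pole of order 2 at -2, modulus 2.
The radius of convergence is the smallest modulus among the singular points: -3/7 + (1/42)*sqrt(3558).


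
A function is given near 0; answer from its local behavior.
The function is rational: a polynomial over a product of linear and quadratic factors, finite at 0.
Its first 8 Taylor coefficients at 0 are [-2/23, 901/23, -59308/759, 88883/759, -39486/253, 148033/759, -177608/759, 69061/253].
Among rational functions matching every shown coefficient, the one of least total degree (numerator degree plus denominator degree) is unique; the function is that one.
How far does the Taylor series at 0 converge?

No rational of total degree below 4 reproduces all 8 coefficients; solving the [2/2] Pade equations on them gives f(τ) = (4*τ**2/33 + 39*τ - 2/23)/(τ + 1)**2, whose expansion matches every shown term.
Denominator factor (τ + 1)^2: pole of order 2 at -1, modulus 1.
The radius of convergence is the smallest modulus among the singular points: 1.

The radius of convergence is 1.


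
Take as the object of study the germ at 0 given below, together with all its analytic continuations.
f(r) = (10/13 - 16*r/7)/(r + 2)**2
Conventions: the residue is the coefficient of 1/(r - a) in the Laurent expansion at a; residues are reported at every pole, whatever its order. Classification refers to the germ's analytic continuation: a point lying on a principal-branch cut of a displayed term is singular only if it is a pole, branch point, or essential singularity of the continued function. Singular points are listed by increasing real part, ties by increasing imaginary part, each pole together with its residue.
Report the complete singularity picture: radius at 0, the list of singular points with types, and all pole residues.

Denominator factor (r + 2)^2: pole of order 2 at -2, modulus 2.
The radius of convergence is the smallest modulus among the singular points: 2.
At the order-2 pole -2 set g(r) = (r - (-2))^2*f(r) = 10/13 - 16*r/7.
Order-2 pole: residue = g'(a); g'(-2) = -16/7, so the residue is -16/7.

Radius of convergence at 0: 2.
At -2: a pole of order 2; residue -16/7.


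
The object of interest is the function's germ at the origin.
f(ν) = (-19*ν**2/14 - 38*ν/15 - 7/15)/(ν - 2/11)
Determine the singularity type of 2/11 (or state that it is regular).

The denominator factor ν - 2/11 vanishes at 2/11 and appears to the power 1; the numerator there equals -4117/4235, nonzero, and no other factor vanishes.
Hence a pole whose order is the multiplicity, 1.

The point is a pole of order 1.


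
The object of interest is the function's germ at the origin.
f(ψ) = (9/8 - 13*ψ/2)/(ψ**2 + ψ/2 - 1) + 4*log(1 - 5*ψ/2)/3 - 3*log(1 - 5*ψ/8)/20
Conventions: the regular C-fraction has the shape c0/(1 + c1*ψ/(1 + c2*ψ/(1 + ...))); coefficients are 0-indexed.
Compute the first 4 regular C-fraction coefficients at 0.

Taylor coefficients (expand at 0): a_0 = -9/8, a_1 = 259/96, a_2 = -3523/1536, a_3 = -1343/18432.
c0 = a_0 = -9/8. Peel one level at a time: if S = 1 + c*ψ/S' with S'(0) = 1, then c is the ψ-coefficient of S and S' = c*ψ/(S - 1).
S_1 = c0/f = 1 + (259/108)*ψ + (173203/46656)*ψ^2 + ...; c1 = 259/108.
S_2 = c1*ψ/(S_1 - 1) = 1 + (-173203/111888)*ψ + (38625935/51518208)*ψ^2 + ...; c2 = -173203/111888.
S_3 = c2*ψ/(S_2 - 1) = 1 + (347633415/717753232)*ψ + ...; c3 = 347633415/717753232.

The regular C-fraction coefficients are [-9/8, 259/108, -173203/111888, 347633415/717753232].


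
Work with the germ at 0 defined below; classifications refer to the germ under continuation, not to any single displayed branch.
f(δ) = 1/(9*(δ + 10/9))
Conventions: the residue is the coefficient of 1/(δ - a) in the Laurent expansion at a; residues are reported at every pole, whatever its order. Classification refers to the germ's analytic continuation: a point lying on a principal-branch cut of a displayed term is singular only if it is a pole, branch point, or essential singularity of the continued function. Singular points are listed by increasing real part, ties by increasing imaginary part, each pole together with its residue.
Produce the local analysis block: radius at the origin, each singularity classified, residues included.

Radius of convergence at 0: 10/9.
At -10/9: a pole of order 1; residue 1/9.

Denominator factor (δ + 10/9): pole of order 1 at -10/9, modulus 10/9.
The radius of convergence is the smallest modulus among the singular points: 10/9.
At the order-1 pole -10/9 set g(δ) = (δ - (-10/9))*f(δ) = 1/9.
Simple pole: residue = g(a) at a = -10/9, which is 1/9.


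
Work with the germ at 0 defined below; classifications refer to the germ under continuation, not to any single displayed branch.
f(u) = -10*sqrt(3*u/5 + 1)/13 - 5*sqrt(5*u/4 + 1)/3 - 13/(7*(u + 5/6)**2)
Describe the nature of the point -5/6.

The point is a pole of order 2.

The denominator factor u + 5/6 vanishes at -5/6 and appears to the power 2; the numerator there equals -13/7, nonzero, and no other factor vanishes.
The branch terms are analytic at this point.
Hence a pole whose order is the multiplicity, 2.


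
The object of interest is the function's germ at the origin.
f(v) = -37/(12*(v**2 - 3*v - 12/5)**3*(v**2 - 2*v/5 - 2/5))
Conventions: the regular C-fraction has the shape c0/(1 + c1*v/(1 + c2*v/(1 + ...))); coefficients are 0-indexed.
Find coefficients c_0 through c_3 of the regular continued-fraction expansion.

The regular C-fraction coefficients are [-23125/41472, 19/4, -75/76, 1427/570].

Taylor coefficients (expand at 0): a_0 = -23125/41472, a_1 = 439375/165888, a_2 = -3306875/331776, a_3 = 41093125/1327104.
c0 = a_0 = -23125/41472. Peel one level at a time: if S = 1 + c*v/S' with S'(0) = 1, then c is the v-coefficient of S and S' = c*v/(S - 1).
S_1 = c0/f = 1 + (19/4)*v + (75/16)*v^2 + ...; c1 = 19/4.
S_2 = c1*v/(S_1 - 1) = 1 + (-75/76)*v + (7135/2888)*v^2 + ...; c2 = -75/76.
S_3 = c2*v/(S_2 - 1) = 1 + (1427/570)*v + ...; c3 = 1427/570.


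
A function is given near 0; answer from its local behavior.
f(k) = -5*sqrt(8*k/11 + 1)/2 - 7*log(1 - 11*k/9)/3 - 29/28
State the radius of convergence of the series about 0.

Branch term (-5/2)*sqrt(1 - k/(-11/8)): its argument vanishes at k = -11/8, a square-root branch point, modulus 11/8.
Branch term (-7/3)*log(1 - k/(9/11)): its argument vanishes at k = 9/11, a logarithmic branch point, modulus 9/11.
The radius of convergence is the smallest modulus among the singular points: 9/11.

The radius of convergence is 9/11.


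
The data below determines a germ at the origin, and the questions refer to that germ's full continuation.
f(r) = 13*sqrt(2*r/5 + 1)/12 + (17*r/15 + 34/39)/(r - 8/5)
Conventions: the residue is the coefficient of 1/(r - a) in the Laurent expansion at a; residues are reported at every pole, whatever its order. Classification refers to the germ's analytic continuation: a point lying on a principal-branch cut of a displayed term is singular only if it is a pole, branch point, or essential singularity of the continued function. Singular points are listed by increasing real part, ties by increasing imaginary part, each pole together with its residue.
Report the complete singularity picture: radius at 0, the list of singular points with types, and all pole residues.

Denominator factor (r - 8/5): pole of order 1 at 8/5, modulus 8/5.
Branch term (13/12)*sqrt(1 - r/(-5/2)): its argument vanishes at r = -5/2, a square-root branch point, modulus 5/2.
The radius of convergence is the smallest modulus among the singular points: 8/5.
The branch term is analytic at 8/5 and contributes nothing to the residue; only the rational part matters.
At the order-1 pole 8/5 set g(r) = (r - (8/5))*(rational part) = 17*r/15 + 34/39.
Simple pole: residue = g(a) at a = 8/5, which is 2618/975.
List the singular points by increasing real part (a conjugate pair: the negative imaginary part first).

Radius of convergence at 0: 8/5.
At -5/2: an algebraic (square-root) branch point.
At 8/5: a pole of order 1; residue 2618/975.


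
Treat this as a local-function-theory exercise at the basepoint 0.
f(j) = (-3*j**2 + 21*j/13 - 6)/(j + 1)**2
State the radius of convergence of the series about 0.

Denominator factor (j + 1)^2: pole of order 2 at -1, modulus 1.
The radius of convergence is the smallest modulus among the singular points: 1.

The radius of convergence is 1.


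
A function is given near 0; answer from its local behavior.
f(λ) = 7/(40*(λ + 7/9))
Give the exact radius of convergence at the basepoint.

The radius of convergence is 7/9.

Denominator factor (λ + 7/9): pole of order 1 at -7/9, modulus 7/9.
The radius of convergence is the smallest modulus among the singular points: 7/9.


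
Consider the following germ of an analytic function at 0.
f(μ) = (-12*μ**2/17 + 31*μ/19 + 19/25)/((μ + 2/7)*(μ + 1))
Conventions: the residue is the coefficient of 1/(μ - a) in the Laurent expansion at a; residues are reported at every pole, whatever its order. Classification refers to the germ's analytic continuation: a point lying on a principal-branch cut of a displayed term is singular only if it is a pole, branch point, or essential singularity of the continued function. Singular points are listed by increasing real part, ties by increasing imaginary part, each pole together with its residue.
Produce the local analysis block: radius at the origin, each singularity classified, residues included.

Denominator factor (μ + 2/7): pole of order 1 at -2/7, modulus 2/7.
Denominator factor (μ + 1): pole of order 1 at -1, modulus 1.
The radius of convergence is the smallest modulus among the singular points: 2/7.
At the order-1 pole -1 set g(μ) = (μ - (-1))*f(μ) = (-12*μ**2/17 + 31*μ/19 + 19/25)/(μ + 2/7).
Simple pole: residue = g(a) at a = -1, which is 89166/40375.
At the order-1 pole -2/7 set g(μ) = (μ - (-2/7))*f(μ) = (-12*μ**2/17 + 31*μ/19 + 19/25)/(μ + 1).
Simple pole: residue = g(a) at a = -2/7, which is 93463/282625.
List the singular points by increasing real part (a conjugate pair: the negative imaginary part first).

Radius of convergence at 0: 2/7.
At -1: a pole of order 1; residue 89166/40375.
At -2/7: a pole of order 1; residue 93463/282625.


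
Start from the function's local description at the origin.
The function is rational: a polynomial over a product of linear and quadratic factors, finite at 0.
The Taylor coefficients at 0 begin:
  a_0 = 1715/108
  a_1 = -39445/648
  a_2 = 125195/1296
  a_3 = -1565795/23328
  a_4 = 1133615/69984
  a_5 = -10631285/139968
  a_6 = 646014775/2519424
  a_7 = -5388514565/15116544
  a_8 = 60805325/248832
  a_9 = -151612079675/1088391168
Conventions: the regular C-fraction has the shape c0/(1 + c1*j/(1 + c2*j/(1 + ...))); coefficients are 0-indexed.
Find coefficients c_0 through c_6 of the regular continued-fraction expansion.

Taylor coefficients (read off): a_0 = 1715/108, a_1 = -39445/648, a_2 = 125195/1296, a_3 = -1565795/23328, a_4 = 1133615/69984, a_5 = -10631285/139968, a_6 = 646014775/2519424.
c0 = a_0 = 1715/108. Peel one level at a time: if S = 1 + c*j/S' with S'(0) = 1, then c is the j-coefficient of S and S' = c*j/(S - 1).
S_1 = c0/f = 1 + (23/6)*j + (155/18)*j^2 + ...; c1 = 23/6.
S_2 = c1*j/(S_1 - 1) = 1 + (-155/69)*j + (13481/9522)*j^2 + ...; c2 = -155/69.
S_3 = c2*j/(S_2 - 1) = 1 + (13481/21390)*j + (141627/192200)*j^2 + ...; c3 = 13481/21390.
S_4 = c3*j/(S_3 - 1) = 1 + (-574839/491660)*j + (191728299/171046928)*j^2 + ...; c4 = -574839/491660.
S_5 = c4*j/(S_4 - 1) = 1 + (430694005/449240844)*j + (12681347165/160465657032)*j^2 + ...; c5 = 430694005/449240844.
S_6 = c5*j/(S_5 - 1) = 1 + (-64879408399/787069675434)*j + ...; c6 = -64879408399/787069675434.

The regular C-fraction coefficients are [1715/108, 23/6, -155/69, 13481/21390, -574839/491660, 430694005/449240844, -64879408399/787069675434].


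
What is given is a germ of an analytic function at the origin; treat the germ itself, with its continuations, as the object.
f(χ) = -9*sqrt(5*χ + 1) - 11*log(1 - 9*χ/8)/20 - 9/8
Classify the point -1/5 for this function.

The point is an algebraic (square-root) branch point.

The term (-9)*sqrt(1 - χ/(-1/5)) has argument 1 - -1/5/(-1/5) = 0 at -1/5: a square-root (algebraic, two-sheeted) branch point; the remaining terms are analytic or single-valued there.


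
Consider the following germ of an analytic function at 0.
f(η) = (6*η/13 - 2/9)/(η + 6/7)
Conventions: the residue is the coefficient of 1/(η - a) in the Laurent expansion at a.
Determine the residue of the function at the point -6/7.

At the order-1 pole -6/7 set g(η) = (η - (-6/7))*f(η) = 6*η/13 - 2/9.
Simple pole: residue = g(a) at a = -6/7, which is -506/819.

The residue is -506/819.


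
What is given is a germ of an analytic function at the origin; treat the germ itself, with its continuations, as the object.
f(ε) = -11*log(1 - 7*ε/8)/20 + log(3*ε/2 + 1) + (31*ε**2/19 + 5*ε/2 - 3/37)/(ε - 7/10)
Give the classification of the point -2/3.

The term (1)*log(1 - ε/(-2/3)) has argument 1 - -2/3/(-2/3) = 0 at -2/3: a logarithmic (infinitely-sheeted) branch point; the remaining terms are analytic or single-valued there.

The point is a logarithmic branch point.


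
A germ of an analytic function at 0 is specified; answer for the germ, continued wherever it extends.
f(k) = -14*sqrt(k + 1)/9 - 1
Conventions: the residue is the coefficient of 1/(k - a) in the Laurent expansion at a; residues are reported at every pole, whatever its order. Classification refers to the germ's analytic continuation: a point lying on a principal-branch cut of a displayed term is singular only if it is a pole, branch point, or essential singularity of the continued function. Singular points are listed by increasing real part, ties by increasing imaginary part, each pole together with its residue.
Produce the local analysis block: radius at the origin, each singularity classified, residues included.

Radius of convergence at 0: 1.
At -1: an algebraic (square-root) branch point.

Branch term (-14/9)*sqrt(1 - k/(-1)): its argument vanishes at k = -1, a square-root branch point, modulus 1.
The radius of convergence is the smallest modulus among the singular points: 1.


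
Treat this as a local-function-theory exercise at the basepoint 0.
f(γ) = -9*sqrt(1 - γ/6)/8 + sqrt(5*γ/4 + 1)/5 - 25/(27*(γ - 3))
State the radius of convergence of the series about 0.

Denominator factor (γ - 3): pole of order 1 at 3, modulus 3.
Branch term (-9/8)*sqrt(1 - γ/(6)): its argument vanishes at γ = 6, a square-root branch point, modulus 6.
Branch term (1/5)*sqrt(1 - γ/(-4/5)): its argument vanishes at γ = -4/5, a square-root branch point, modulus 4/5.
The radius of convergence is the smallest modulus among the singular points: 4/5.

The radius of convergence is 4/5.


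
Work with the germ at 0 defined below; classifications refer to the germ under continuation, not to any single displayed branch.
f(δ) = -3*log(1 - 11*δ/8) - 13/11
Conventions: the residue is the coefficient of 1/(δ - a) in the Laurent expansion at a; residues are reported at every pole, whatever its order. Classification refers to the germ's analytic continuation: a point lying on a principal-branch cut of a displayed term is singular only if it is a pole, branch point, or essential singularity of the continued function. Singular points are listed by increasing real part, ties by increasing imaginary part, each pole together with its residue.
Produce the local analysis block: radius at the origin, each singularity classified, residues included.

Branch term (-3)*log(1 - δ/(8/11)): its argument vanishes at δ = 8/11, a logarithmic branch point, modulus 8/11.
The radius of convergence is the smallest modulus among the singular points: 8/11.

Radius of convergence at 0: 8/11.
At 8/11: a logarithmic branch point.


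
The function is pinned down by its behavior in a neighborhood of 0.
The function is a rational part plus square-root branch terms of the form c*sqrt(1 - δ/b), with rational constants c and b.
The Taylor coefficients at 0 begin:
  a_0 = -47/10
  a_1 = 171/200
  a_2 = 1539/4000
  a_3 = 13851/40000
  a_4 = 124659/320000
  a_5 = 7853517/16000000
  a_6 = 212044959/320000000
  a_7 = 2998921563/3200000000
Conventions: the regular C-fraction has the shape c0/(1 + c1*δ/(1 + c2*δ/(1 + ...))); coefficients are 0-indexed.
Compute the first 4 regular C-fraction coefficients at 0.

Taylor coefficients (read off): a_0 = -47/10, a_1 = 171/200, a_2 = 1539/4000, a_3 = 13851/40000.
c0 = a_0 = -47/10. Peel one level at a time: if S = 1 + c*δ/S' with S'(0) = 1, then c is the δ-coefficient of S and S' = c*δ/(S - 1).
S_1 = c0/f = 1 + (171/940)*δ + (50787/441800)*δ^2 + ...; c1 = 171/940.
S_2 = c1*δ/(S_1 - 1) = 1 + (-297/470)*δ + (-81/400)*δ^2 + ...; c2 = -297/470.
S_3 = c2*δ/(S_2 - 1) = 1 + (-141/440)*δ + ...; c3 = -141/440.

The regular C-fraction coefficients are [-47/10, 171/940, -297/470, -141/440].


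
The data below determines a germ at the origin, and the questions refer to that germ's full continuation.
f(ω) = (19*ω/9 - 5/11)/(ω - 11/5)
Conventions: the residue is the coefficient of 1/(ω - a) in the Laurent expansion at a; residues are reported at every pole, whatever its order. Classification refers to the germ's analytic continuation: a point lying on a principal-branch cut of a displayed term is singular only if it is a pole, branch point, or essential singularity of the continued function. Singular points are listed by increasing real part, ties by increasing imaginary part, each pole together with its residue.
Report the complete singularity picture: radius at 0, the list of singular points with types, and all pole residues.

Denominator factor (ω - 11/5): pole of order 1 at 11/5, modulus 11/5.
The radius of convergence is the smallest modulus among the singular points: 11/5.
At the order-1 pole 11/5 set g(ω) = (ω - (11/5))*f(ω) = 19*ω/9 - 5/11.
Simple pole: residue = g(a) at a = 11/5, which is 2074/495.

Radius of convergence at 0: 11/5.
At 11/5: a pole of order 1; residue 2074/495.


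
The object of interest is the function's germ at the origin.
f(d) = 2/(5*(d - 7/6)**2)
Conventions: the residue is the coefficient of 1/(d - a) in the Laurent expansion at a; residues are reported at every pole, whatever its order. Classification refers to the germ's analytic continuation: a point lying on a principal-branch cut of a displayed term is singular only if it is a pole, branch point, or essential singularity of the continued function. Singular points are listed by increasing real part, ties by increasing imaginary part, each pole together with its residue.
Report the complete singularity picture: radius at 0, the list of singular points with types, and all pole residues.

Radius of convergence at 0: 7/6.
At 7/6: a pole of order 2; residue 0.

Denominator factor (d - 7/6)^2: pole of order 2 at 7/6, modulus 7/6.
The radius of convergence is the smallest modulus among the singular points: 7/6.
At the order-2 pole 7/6 set g(d) = (d - (7/6))^2*f(d) = 2/5.
Order-2 pole: residue = g'(a); g'(7/6) = 0, so the residue is 0.


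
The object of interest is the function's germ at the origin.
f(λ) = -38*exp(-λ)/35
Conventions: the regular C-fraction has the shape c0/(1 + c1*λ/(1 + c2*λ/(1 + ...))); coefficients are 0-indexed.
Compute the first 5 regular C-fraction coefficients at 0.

The regular C-fraction coefficients are [-38/35, 1, -1/2, 1/6, -1/6].

Taylor coefficients (expand at 0): a_0 = -38/35, a_1 = 38/35, a_2 = -19/35, a_3 = 19/105, a_4 = -19/420.
c0 = a_0 = -38/35. Peel one level at a time: if S = 1 + c*λ/S' with S'(0) = 1, then c is the λ-coefficient of S and S' = c*λ/(S - 1).
S_1 = c0/f = 1 + (1)*λ + (1/2)*λ^2 + ...; c1 = 1.
S_2 = c1*λ/(S_1 - 1) = 1 + (-1/2)*λ + (1/12)*λ^2 + ...; c2 = -1/2.
S_3 = c2*λ/(S_2 - 1) = 1 + (1/6)*λ + (1/36)*λ^2 + ...; c3 = 1/6.
S_4 = c3*λ/(S_3 - 1) = 1 + (-1/6)*λ + ...; c4 = -1/6.


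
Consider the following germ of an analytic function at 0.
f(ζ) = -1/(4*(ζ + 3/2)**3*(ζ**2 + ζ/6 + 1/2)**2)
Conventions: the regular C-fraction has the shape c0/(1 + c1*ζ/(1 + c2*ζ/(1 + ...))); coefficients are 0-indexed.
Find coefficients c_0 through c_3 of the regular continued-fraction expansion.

The regular C-fraction coefficients are [-8/27, 8/3, -61/24, 467/488].

Taylor coefficients (expand at 0): a_0 = -8/27, a_1 = 64/81, a_2 = -8/81, a_3 = -464/243.
c0 = a_0 = -8/27. Peel one level at a time: if S = 1 + c*ζ/S' with S'(0) = 1, then c is the ζ-coefficient of S and S' = c*ζ/(S - 1).
S_1 = c0/f = 1 + (8/3)*ζ + (61/9)*ζ^2 + ...; c1 = 8/3.
S_2 = c1*ζ/(S_1 - 1) = 1 + (-61/24)*ζ + (467/192)*ζ^2 + ...; c2 = -61/24.
S_3 = c2*ζ/(S_2 - 1) = 1 + (467/488)*ζ + ...; c3 = 467/488.


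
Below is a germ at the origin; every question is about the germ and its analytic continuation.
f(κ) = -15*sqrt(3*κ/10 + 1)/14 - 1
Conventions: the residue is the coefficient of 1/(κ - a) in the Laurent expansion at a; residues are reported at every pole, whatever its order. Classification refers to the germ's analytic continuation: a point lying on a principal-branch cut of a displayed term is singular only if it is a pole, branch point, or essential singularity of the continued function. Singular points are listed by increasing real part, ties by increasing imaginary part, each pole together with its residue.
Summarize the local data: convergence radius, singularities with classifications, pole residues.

Radius of convergence at 0: 10/3.
At -10/3: an algebraic (square-root) branch point.

Branch term (-15/14)*sqrt(1 - κ/(-10/3)): its argument vanishes at κ = -10/3, a square-root branch point, modulus 10/3.
The radius of convergence is the smallest modulus among the singular points: 10/3.
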